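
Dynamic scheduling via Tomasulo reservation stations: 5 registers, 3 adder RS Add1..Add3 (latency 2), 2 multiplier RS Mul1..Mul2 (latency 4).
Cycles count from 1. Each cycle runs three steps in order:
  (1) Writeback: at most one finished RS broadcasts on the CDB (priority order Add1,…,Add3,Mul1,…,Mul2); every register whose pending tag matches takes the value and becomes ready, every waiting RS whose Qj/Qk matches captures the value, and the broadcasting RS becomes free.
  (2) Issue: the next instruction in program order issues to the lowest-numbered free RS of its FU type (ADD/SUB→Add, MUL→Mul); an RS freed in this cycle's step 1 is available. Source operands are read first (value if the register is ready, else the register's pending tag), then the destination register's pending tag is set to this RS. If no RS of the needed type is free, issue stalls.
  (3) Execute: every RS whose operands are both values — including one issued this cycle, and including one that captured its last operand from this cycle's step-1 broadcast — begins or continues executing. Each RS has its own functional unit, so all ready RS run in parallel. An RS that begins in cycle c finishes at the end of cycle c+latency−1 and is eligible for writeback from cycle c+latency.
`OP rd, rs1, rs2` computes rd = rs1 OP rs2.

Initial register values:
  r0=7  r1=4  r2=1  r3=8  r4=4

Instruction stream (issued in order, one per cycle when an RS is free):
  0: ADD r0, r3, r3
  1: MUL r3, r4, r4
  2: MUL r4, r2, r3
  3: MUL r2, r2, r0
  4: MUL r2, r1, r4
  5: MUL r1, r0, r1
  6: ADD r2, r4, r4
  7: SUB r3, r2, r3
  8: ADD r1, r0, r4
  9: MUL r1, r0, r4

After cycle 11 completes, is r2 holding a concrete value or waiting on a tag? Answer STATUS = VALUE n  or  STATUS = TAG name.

STATUS = TAG Mul1

c1: issue ADD r0<-Add1 | r0:Add1,r1:4,r2:1,r3:8,r4:4
c2: issue MUL r3<-Mul1 | r0:Add1,r1:4,r2:1,r3:Mul1,r4:4
c3: CDB Add1=16; issue MUL r4<-Mul2 | r0:16,r1:4,r2:1,r3:Mul1,r4:Mul2
c4: stall | r0:16,r1:4,r2:1,r3:Mul1,r4:Mul2
c5: stall | r0:16,r1:4,r2:1,r3:Mul1,r4:Mul2
c6: CDB Mul1=16; issue MUL r2<-Mul1 | r0:16,r1:4,r2:Mul1,r3:16,r4:Mul2
c7: stall | r0:16,r1:4,r2:Mul1,r3:16,r4:Mul2
c8: stall | r0:16,r1:4,r2:Mul1,r3:16,r4:Mul2
c9: stall | r0:16,r1:4,r2:Mul1,r3:16,r4:Mul2
c10: CDB Mul1=16; issue MUL r2<-Mul1 | r0:16,r1:4,r2:Mul1,r3:16,r4:Mul2
c11: CDB Mul2=16; issue MUL r1<-Mul2 | r0:16,r1:Mul2,r2:Mul1,r3:16,r4:16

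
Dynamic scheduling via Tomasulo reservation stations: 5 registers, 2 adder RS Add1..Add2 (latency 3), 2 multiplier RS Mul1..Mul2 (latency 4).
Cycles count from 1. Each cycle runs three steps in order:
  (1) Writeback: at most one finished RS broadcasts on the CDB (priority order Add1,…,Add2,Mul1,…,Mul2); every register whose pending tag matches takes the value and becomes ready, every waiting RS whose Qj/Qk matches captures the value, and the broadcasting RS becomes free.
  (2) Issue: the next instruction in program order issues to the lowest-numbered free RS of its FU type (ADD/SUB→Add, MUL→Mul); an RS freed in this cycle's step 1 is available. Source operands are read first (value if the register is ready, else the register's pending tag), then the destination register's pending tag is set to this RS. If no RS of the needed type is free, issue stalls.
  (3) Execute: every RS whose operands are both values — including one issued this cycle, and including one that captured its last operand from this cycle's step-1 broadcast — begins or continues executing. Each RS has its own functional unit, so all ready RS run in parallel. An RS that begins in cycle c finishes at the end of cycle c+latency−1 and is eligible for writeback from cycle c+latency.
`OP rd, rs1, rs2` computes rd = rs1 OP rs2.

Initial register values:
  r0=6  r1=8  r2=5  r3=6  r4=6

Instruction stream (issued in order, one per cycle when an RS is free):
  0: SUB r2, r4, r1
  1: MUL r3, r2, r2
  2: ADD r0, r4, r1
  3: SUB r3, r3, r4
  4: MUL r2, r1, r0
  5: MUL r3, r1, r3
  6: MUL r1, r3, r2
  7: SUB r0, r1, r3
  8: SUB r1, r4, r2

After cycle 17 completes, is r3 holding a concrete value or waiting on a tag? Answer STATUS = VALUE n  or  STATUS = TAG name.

cycle 1: issue SUB r2<-Add1 // r0:6,r1:8,r2:Add1,r3:6,r4:6
cycle 2: issue MUL r3<-Mul1 // r0:6,r1:8,r2:Add1,r3:Mul1,r4:6
cycle 3: issue ADD r0<-Add2 // r0:Add2,r1:8,r2:Add1,r3:Mul1,r4:6
cycle 4: CDB Add1=-2; issue SUB r3<-Add1 // r0:Add2,r1:8,r2:-2,r3:Add1,r4:6
cycle 5: issue MUL r2<-Mul2 // r0:Add2,r1:8,r2:Mul2,r3:Add1,r4:6
cycle 6: CDB Add2=14; stall // r0:14,r1:8,r2:Mul2,r3:Add1,r4:6
cycle 7: stall // r0:14,r1:8,r2:Mul2,r3:Add1,r4:6
cycle 8: CDB Mul1=4; issue MUL r3<-Mul1 // r0:14,r1:8,r2:Mul2,r3:Mul1,r4:6
cycle 9: stall // r0:14,r1:8,r2:Mul2,r3:Mul1,r4:6
cycle 10: CDB Mul2=112; issue MUL r1<-Mul2 // r0:14,r1:Mul2,r2:112,r3:Mul1,r4:6
cycle 11: CDB Add1=-2; issue SUB r0<-Add1 // r0:Add1,r1:Mul2,r2:112,r3:Mul1,r4:6
cycle 12: issue SUB r1<-Add2 // r0:Add1,r1:Add2,r2:112,r3:Mul1,r4:6
cycle 13: - // r0:Add1,r1:Add2,r2:112,r3:Mul1,r4:6
cycle 14: - // r0:Add1,r1:Add2,r2:112,r3:Mul1,r4:6
cycle 15: CDB Add2=-106 // r0:Add1,r1:-106,r2:112,r3:Mul1,r4:6
cycle 16: CDB Mul1=-16 // r0:Add1,r1:-106,r2:112,r3:-16,r4:6
cycle 17: - // r0:Add1,r1:-106,r2:112,r3:-16,r4:6

STATUS = VALUE -16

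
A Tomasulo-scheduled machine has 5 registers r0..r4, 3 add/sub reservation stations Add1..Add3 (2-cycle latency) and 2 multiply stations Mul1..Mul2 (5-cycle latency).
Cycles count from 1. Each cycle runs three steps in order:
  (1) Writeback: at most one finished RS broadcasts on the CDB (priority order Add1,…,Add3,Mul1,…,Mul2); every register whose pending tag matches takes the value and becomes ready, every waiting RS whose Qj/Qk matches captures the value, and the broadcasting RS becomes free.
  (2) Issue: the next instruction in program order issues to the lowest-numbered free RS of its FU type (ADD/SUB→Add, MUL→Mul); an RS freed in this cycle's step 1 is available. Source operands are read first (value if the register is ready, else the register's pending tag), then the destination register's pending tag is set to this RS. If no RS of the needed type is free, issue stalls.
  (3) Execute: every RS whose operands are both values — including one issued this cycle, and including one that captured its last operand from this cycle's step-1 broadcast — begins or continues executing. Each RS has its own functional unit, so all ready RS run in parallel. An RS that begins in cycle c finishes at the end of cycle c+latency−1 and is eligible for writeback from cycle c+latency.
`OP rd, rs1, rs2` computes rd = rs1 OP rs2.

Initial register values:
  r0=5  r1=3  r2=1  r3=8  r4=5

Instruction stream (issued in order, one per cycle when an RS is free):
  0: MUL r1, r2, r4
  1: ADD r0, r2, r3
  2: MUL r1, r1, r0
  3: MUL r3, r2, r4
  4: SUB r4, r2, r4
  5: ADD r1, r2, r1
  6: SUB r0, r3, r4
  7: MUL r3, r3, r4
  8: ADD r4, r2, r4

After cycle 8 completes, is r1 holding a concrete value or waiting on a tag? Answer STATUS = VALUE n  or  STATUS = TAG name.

cycle 1: issue MUL r1<-Mul1 // r0:5,r1:Mul1,r2:1,r3:8,r4:5
cycle 2: issue ADD r0<-Add1 // r0:Add1,r1:Mul1,r2:1,r3:8,r4:5
cycle 3: issue MUL r1<-Mul2 // r0:Add1,r1:Mul2,r2:1,r3:8,r4:5
cycle 4: CDB Add1=9; stall // r0:9,r1:Mul2,r2:1,r3:8,r4:5
cycle 5: stall // r0:9,r1:Mul2,r2:1,r3:8,r4:5
cycle 6: CDB Mul1=5; issue MUL r3<-Mul1 // r0:9,r1:Mul2,r2:1,r3:Mul1,r4:5
cycle 7: issue SUB r4<-Add1 // r0:9,r1:Mul2,r2:1,r3:Mul1,r4:Add1
cycle 8: issue ADD r1<-Add2 // r0:9,r1:Add2,r2:1,r3:Mul1,r4:Add1

STATUS = TAG Add2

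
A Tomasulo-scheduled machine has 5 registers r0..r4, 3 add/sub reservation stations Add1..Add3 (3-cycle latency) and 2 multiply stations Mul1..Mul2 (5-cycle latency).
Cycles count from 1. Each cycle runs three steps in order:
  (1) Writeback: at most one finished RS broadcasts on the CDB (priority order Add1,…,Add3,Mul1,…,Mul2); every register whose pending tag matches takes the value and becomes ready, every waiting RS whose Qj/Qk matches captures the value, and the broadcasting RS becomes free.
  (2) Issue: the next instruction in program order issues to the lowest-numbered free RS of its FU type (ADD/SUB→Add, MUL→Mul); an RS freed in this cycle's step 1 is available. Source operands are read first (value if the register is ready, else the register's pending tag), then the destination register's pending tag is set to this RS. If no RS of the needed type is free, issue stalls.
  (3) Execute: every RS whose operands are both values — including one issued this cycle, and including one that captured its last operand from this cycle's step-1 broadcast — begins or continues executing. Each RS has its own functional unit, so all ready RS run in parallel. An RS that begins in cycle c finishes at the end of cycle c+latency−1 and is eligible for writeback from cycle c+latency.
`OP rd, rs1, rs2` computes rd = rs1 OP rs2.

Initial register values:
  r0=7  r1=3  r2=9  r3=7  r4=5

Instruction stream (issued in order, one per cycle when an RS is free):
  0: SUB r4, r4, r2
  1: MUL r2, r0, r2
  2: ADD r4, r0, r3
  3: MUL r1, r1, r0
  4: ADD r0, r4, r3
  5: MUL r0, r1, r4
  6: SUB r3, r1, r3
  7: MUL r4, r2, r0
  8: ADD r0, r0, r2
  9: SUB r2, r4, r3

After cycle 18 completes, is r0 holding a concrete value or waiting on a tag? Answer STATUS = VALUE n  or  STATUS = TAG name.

STATUS = VALUE 357

  c1: issue SUB r4<-Add1  regs: r0:7,r1:3,r2:9,r3:7,r4:Add1
  c2: issue MUL r2<-Mul1  regs: r0:7,r1:3,r2:Mul1,r3:7,r4:Add1
  c3: issue ADD r4<-Add2  regs: r0:7,r1:3,r2:Mul1,r3:7,r4:Add2
  c4: CDB Add1=-4; issue MUL r1<-Mul2  regs: r0:7,r1:Mul2,r2:Mul1,r3:7,r4:Add2
  c5: issue ADD r0<-Add1  regs: r0:Add1,r1:Mul2,r2:Mul1,r3:7,r4:Add2
  c6: CDB Add2=14; stall  regs: r0:Add1,r1:Mul2,r2:Mul1,r3:7,r4:14
  c7: CDB Mul1=63; issue MUL r0<-Mul1  regs: r0:Mul1,r1:Mul2,r2:63,r3:7,r4:14
  c8: issue SUB r3<-Add2  regs: r0:Mul1,r1:Mul2,r2:63,r3:Add2,r4:14
  c9: CDB Add1=21; stall  regs: r0:Mul1,r1:Mul2,r2:63,r3:Add2,r4:14
  c10: CDB Mul2=21; issue MUL r4<-Mul2  regs: r0:Mul1,r1:21,r2:63,r3:Add2,r4:Mul2
  c11: issue ADD r0<-Add1  regs: r0:Add1,r1:21,r2:63,r3:Add2,r4:Mul2
  c12: issue SUB r2<-Add3  regs: r0:Add1,r1:21,r2:Add3,r3:Add2,r4:Mul2
  c13: CDB Add2=14  regs: r0:Add1,r1:21,r2:Add3,r3:14,r4:Mul2
  c14: -  regs: r0:Add1,r1:21,r2:Add3,r3:14,r4:Mul2
  c15: CDB Mul1=294  regs: r0:Add1,r1:21,r2:Add3,r3:14,r4:Mul2
  c16: -  regs: r0:Add1,r1:21,r2:Add3,r3:14,r4:Mul2
  c17: -  regs: r0:Add1,r1:21,r2:Add3,r3:14,r4:Mul2
  c18: CDB Add1=357  regs: r0:357,r1:21,r2:Add3,r3:14,r4:Mul2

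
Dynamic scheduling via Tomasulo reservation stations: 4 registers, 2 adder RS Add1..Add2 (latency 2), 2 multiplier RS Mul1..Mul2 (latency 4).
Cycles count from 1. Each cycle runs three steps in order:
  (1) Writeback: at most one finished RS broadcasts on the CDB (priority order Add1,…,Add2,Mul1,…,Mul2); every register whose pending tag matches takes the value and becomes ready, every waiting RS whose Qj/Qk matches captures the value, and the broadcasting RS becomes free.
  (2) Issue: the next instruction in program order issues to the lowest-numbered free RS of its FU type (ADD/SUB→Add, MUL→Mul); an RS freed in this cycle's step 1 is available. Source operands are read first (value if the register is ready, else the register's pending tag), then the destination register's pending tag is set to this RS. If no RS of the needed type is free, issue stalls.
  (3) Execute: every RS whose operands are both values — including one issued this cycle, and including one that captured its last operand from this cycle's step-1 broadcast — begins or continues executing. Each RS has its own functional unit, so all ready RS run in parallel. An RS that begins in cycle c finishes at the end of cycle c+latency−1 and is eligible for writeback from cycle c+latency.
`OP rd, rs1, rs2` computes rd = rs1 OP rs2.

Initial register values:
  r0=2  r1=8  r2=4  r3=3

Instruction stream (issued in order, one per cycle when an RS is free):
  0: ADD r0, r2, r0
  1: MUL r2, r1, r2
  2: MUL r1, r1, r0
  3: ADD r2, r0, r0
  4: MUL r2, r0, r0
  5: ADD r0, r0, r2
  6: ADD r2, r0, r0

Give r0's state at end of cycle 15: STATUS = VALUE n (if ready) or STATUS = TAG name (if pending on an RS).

  c1: issue ADD r0<-Add1  regs: r0:Add1,r1:8,r2:4,r3:3
  c2: issue MUL r2<-Mul1  regs: r0:Add1,r1:8,r2:Mul1,r3:3
  c3: CDB Add1=6; issue MUL r1<-Mul2  regs: r0:6,r1:Mul2,r2:Mul1,r3:3
  c4: issue ADD r2<-Add1  regs: r0:6,r1:Mul2,r2:Add1,r3:3
  c5: stall  regs: r0:6,r1:Mul2,r2:Add1,r3:3
  c6: CDB Add1=12; stall  regs: r0:6,r1:Mul2,r2:12,r3:3
  c7: CDB Mul1=32; issue MUL r2<-Mul1  regs: r0:6,r1:Mul2,r2:Mul1,r3:3
  c8: CDB Mul2=48; issue ADD r0<-Add1  regs: r0:Add1,r1:48,r2:Mul1,r3:3
  c9: issue ADD r2<-Add2  regs: r0:Add1,r1:48,r2:Add2,r3:3
  c10: -  regs: r0:Add1,r1:48,r2:Add2,r3:3
  c11: CDB Mul1=36  regs: r0:Add1,r1:48,r2:Add2,r3:3
  c12: -  regs: r0:Add1,r1:48,r2:Add2,r3:3
  c13: CDB Add1=42  regs: r0:42,r1:48,r2:Add2,r3:3
  c14: -  regs: r0:42,r1:48,r2:Add2,r3:3
  c15: CDB Add2=84  regs: r0:42,r1:48,r2:84,r3:3

STATUS = VALUE 42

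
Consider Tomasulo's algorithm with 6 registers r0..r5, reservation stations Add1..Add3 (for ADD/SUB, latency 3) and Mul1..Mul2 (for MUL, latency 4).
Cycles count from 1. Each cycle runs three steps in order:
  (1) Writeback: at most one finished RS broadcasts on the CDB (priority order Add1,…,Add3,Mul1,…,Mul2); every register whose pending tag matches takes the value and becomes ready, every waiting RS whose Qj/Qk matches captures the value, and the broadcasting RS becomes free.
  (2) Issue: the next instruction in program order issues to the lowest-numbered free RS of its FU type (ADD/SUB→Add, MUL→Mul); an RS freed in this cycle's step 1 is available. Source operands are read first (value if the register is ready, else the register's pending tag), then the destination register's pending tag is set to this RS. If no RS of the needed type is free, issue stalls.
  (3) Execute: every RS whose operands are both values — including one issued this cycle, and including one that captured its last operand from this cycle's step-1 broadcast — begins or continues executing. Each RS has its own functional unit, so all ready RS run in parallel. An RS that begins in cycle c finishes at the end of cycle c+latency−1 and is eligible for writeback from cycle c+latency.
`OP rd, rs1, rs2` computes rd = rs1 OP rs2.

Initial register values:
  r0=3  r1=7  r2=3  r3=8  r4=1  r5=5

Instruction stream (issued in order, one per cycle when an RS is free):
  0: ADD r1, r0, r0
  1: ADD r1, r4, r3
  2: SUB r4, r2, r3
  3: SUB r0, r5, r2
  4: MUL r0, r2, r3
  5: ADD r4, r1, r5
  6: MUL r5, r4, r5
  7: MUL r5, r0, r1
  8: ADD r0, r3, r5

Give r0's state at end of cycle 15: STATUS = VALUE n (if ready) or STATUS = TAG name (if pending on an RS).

STATUS = TAG Add1

  c1: issue ADD r1<-Add1  regs: r0:3,r1:Add1,r2:3,r3:8,r4:1,r5:5
  c2: issue ADD r1<-Add2  regs: r0:3,r1:Add2,r2:3,r3:8,r4:1,r5:5
  c3: issue SUB r4<-Add3  regs: r0:3,r1:Add2,r2:3,r3:8,r4:Add3,r5:5
  c4: CDB Add1=6; issue SUB r0<-Add1  regs: r0:Add1,r1:Add2,r2:3,r3:8,r4:Add3,r5:5
  c5: CDB Add2=9; issue MUL r0<-Mul1  regs: r0:Mul1,r1:9,r2:3,r3:8,r4:Add3,r5:5
  c6: CDB Add3=-5; issue ADD r4<-Add2  regs: r0:Mul1,r1:9,r2:3,r3:8,r4:Add2,r5:5
  c7: CDB Add1=2; issue MUL r5<-Mul2  regs: r0:Mul1,r1:9,r2:3,r3:8,r4:Add2,r5:Mul2
  c8: stall  regs: r0:Mul1,r1:9,r2:3,r3:8,r4:Add2,r5:Mul2
  c9: CDB Add2=14; stall  regs: r0:Mul1,r1:9,r2:3,r3:8,r4:14,r5:Mul2
  c10: CDB Mul1=24; issue MUL r5<-Mul1  regs: r0:24,r1:9,r2:3,r3:8,r4:14,r5:Mul1
  c11: issue ADD r0<-Add1  regs: r0:Add1,r1:9,r2:3,r3:8,r4:14,r5:Mul1
  c12: -  regs: r0:Add1,r1:9,r2:3,r3:8,r4:14,r5:Mul1
  c13: CDB Mul2=70  regs: r0:Add1,r1:9,r2:3,r3:8,r4:14,r5:Mul1
  c14: CDB Mul1=216  regs: r0:Add1,r1:9,r2:3,r3:8,r4:14,r5:216
  c15: -  regs: r0:Add1,r1:9,r2:3,r3:8,r4:14,r5:216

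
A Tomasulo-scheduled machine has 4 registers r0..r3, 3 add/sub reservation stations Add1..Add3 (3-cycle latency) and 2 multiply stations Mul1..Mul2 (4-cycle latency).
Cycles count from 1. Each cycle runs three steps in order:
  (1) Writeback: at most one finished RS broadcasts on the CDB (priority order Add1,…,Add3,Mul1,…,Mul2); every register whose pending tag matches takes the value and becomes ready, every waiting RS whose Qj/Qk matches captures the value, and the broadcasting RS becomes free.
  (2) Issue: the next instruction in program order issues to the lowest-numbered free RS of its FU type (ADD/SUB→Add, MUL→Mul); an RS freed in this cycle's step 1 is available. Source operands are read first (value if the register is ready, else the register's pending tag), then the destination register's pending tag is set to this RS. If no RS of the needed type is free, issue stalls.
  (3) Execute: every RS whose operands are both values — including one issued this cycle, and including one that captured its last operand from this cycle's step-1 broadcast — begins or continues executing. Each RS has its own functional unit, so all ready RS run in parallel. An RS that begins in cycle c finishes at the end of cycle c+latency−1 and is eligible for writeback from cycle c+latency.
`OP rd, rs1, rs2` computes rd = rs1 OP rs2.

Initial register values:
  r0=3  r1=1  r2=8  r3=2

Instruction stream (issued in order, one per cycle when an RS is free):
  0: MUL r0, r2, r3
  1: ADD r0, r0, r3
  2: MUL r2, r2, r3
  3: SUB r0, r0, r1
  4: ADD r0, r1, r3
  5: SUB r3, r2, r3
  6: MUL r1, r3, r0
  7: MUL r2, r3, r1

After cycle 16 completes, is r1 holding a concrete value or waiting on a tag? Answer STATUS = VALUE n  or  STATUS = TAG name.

  c1: issue MUL r0<-Mul1  regs: r0:Mul1,r1:1,r2:8,r3:2
  c2: issue ADD r0<-Add1  regs: r0:Add1,r1:1,r2:8,r3:2
  c3: issue MUL r2<-Mul2  regs: r0:Add1,r1:1,r2:Mul2,r3:2
  c4: issue SUB r0<-Add2  regs: r0:Add2,r1:1,r2:Mul2,r3:2
  c5: CDB Mul1=16; issue ADD r0<-Add3  regs: r0:Add3,r1:1,r2:Mul2,r3:2
  c6: stall  regs: r0:Add3,r1:1,r2:Mul2,r3:2
  c7: CDB Mul2=16; stall  regs: r0:Add3,r1:1,r2:16,r3:2
  c8: CDB Add1=18; issue SUB r3<-Add1  regs: r0:Add3,r1:1,r2:16,r3:Add1
  c9: CDB Add3=3; issue MUL r1<-Mul1  regs: r0:3,r1:Mul1,r2:16,r3:Add1
  c10: issue MUL r2<-Mul2  regs: r0:3,r1:Mul1,r2:Mul2,r3:Add1
  c11: CDB Add1=14  regs: r0:3,r1:Mul1,r2:Mul2,r3:14
  c12: CDB Add2=17  regs: r0:3,r1:Mul1,r2:Mul2,r3:14
  c13: -  regs: r0:3,r1:Mul1,r2:Mul2,r3:14
  c14: -  regs: r0:3,r1:Mul1,r2:Mul2,r3:14
  c15: CDB Mul1=42  regs: r0:3,r1:42,r2:Mul2,r3:14
  c16: -  regs: r0:3,r1:42,r2:Mul2,r3:14

STATUS = VALUE 42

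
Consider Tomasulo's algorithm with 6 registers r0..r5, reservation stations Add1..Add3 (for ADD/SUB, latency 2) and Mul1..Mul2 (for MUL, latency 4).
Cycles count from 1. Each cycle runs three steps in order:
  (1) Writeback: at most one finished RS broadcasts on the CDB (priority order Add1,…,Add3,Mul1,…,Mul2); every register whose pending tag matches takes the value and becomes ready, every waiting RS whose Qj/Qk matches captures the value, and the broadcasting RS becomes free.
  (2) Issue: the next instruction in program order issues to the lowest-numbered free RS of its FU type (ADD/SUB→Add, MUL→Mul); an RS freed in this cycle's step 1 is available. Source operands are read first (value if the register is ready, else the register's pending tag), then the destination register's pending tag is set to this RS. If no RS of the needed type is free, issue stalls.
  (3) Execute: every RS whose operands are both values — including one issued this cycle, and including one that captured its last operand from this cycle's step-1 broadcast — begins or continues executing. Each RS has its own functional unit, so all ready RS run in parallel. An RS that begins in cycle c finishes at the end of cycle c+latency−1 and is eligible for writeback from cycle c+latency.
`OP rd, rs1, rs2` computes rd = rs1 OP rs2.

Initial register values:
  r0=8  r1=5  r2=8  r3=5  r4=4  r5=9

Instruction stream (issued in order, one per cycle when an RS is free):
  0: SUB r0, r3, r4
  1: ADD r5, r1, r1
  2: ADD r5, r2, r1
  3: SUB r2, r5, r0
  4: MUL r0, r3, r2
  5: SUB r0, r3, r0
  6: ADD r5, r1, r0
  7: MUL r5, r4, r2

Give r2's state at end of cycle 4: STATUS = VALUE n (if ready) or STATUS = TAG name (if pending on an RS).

STATUS = TAG Add2

c1: issue SUB r0<-Add1 | r0:Add1,r1:5,r2:8,r3:5,r4:4,r5:9
c2: issue ADD r5<-Add2 | r0:Add1,r1:5,r2:8,r3:5,r4:4,r5:Add2
c3: CDB Add1=1; issue ADD r5<-Add1 | r0:1,r1:5,r2:8,r3:5,r4:4,r5:Add1
c4: CDB Add2=10; issue SUB r2<-Add2 | r0:1,r1:5,r2:Add2,r3:5,r4:4,r5:Add1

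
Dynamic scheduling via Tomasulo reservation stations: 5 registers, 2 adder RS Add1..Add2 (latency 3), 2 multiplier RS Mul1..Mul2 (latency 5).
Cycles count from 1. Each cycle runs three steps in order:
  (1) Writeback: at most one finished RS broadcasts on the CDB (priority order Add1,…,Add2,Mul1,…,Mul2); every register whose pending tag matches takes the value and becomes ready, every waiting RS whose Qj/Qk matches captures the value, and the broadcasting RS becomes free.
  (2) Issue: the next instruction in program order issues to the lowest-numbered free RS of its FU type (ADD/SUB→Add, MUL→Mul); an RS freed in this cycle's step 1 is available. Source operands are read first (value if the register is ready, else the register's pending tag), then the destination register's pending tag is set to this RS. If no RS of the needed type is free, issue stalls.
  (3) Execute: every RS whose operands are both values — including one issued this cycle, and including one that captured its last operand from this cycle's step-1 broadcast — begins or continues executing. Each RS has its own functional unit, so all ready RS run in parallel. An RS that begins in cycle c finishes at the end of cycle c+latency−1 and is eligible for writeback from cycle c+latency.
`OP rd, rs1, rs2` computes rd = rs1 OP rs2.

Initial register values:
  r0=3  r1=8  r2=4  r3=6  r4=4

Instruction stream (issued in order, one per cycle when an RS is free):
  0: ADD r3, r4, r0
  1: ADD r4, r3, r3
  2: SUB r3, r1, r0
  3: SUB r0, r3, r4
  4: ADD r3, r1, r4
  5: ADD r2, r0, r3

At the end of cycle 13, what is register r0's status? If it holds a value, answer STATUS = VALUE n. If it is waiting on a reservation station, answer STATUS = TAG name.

STATUS = VALUE -9

  c1: issue ADD r3<-Add1  regs: r0:3,r1:8,r2:4,r3:Add1,r4:4
  c2: issue ADD r4<-Add2  regs: r0:3,r1:8,r2:4,r3:Add1,r4:Add2
  c3: stall  regs: r0:3,r1:8,r2:4,r3:Add1,r4:Add2
  c4: CDB Add1=7; issue SUB r3<-Add1  regs: r0:3,r1:8,r2:4,r3:Add1,r4:Add2
  c5: stall  regs: r0:3,r1:8,r2:4,r3:Add1,r4:Add2
  c6: stall  regs: r0:3,r1:8,r2:4,r3:Add1,r4:Add2
  c7: CDB Add1=5; issue SUB r0<-Add1  regs: r0:Add1,r1:8,r2:4,r3:5,r4:Add2
  c8: CDB Add2=14; issue ADD r3<-Add2  regs: r0:Add1,r1:8,r2:4,r3:Add2,r4:14
  c9: stall  regs: r0:Add1,r1:8,r2:4,r3:Add2,r4:14
  c10: stall  regs: r0:Add1,r1:8,r2:4,r3:Add2,r4:14
  c11: CDB Add1=-9; issue ADD r2<-Add1  regs: r0:-9,r1:8,r2:Add1,r3:Add2,r4:14
  c12: CDB Add2=22  regs: r0:-9,r1:8,r2:Add1,r3:22,r4:14
  c13: -  regs: r0:-9,r1:8,r2:Add1,r3:22,r4:14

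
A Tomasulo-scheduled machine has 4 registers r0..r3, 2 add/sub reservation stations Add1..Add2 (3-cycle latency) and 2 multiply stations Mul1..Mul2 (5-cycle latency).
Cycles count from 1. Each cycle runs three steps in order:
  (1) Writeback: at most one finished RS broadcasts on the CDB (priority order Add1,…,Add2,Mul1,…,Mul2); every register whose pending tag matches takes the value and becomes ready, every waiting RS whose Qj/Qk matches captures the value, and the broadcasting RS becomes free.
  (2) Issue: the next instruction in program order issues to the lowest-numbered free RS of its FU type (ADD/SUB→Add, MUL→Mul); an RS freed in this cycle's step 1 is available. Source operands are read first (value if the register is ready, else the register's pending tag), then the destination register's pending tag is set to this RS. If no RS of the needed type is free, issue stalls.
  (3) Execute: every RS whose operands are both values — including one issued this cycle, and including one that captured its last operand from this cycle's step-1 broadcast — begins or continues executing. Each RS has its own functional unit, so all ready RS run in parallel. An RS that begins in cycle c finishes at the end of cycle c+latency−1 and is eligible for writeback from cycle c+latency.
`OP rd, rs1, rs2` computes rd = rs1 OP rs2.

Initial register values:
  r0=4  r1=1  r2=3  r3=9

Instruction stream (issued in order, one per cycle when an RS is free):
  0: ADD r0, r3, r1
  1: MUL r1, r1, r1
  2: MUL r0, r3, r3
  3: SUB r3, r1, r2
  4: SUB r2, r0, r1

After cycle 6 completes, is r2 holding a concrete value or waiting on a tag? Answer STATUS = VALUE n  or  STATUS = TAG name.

  c1: issue ADD r0<-Add1  regs: r0:Add1,r1:1,r2:3,r3:9
  c2: issue MUL r1<-Mul1  regs: r0:Add1,r1:Mul1,r2:3,r3:9
  c3: issue MUL r0<-Mul2  regs: r0:Mul2,r1:Mul1,r2:3,r3:9
  c4: CDB Add1=10; issue SUB r3<-Add1  regs: r0:Mul2,r1:Mul1,r2:3,r3:Add1
  c5: issue SUB r2<-Add2  regs: r0:Mul2,r1:Mul1,r2:Add2,r3:Add1
  c6: -  regs: r0:Mul2,r1:Mul1,r2:Add2,r3:Add1

STATUS = TAG Add2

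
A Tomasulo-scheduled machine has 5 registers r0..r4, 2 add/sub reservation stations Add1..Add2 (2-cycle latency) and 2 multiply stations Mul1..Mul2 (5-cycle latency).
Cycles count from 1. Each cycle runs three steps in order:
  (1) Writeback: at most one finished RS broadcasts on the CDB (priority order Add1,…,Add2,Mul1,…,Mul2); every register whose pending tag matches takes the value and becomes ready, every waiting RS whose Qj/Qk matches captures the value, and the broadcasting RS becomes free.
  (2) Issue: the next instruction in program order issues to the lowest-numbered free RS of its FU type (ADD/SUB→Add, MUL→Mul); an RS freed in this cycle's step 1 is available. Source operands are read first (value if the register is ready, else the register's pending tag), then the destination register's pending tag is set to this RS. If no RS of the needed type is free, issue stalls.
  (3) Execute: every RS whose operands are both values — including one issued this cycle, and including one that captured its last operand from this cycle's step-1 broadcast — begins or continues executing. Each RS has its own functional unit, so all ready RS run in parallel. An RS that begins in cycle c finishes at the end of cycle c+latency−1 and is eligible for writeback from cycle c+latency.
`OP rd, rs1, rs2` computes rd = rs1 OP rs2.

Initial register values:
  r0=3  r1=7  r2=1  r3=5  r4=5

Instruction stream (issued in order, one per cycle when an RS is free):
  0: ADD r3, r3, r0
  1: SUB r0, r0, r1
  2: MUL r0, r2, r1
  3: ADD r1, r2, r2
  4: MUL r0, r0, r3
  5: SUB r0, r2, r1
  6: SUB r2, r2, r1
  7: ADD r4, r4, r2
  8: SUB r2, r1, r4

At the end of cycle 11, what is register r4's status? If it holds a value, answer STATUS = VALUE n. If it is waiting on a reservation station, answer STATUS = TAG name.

STATUS = VALUE 4

cycle 1: issue ADD r3<-Add1 // r0:3,r1:7,r2:1,r3:Add1,r4:5
cycle 2: issue SUB r0<-Add2 // r0:Add2,r1:7,r2:1,r3:Add1,r4:5
cycle 3: CDB Add1=8; issue MUL r0<-Mul1 // r0:Mul1,r1:7,r2:1,r3:8,r4:5
cycle 4: CDB Add2=-4; issue ADD r1<-Add1 // r0:Mul1,r1:Add1,r2:1,r3:8,r4:5
cycle 5: issue MUL r0<-Mul2 // r0:Mul2,r1:Add1,r2:1,r3:8,r4:5
cycle 6: CDB Add1=2; issue SUB r0<-Add1 // r0:Add1,r1:2,r2:1,r3:8,r4:5
cycle 7: issue SUB r2<-Add2 // r0:Add1,r1:2,r2:Add2,r3:8,r4:5
cycle 8: CDB Add1=-1; issue ADD r4<-Add1 // r0:-1,r1:2,r2:Add2,r3:8,r4:Add1
cycle 9: CDB Add2=-1; issue SUB r2<-Add2 // r0:-1,r1:2,r2:Add2,r3:8,r4:Add1
cycle 10: CDB Mul1=7 // r0:-1,r1:2,r2:Add2,r3:8,r4:Add1
cycle 11: CDB Add1=4 // r0:-1,r1:2,r2:Add2,r3:8,r4:4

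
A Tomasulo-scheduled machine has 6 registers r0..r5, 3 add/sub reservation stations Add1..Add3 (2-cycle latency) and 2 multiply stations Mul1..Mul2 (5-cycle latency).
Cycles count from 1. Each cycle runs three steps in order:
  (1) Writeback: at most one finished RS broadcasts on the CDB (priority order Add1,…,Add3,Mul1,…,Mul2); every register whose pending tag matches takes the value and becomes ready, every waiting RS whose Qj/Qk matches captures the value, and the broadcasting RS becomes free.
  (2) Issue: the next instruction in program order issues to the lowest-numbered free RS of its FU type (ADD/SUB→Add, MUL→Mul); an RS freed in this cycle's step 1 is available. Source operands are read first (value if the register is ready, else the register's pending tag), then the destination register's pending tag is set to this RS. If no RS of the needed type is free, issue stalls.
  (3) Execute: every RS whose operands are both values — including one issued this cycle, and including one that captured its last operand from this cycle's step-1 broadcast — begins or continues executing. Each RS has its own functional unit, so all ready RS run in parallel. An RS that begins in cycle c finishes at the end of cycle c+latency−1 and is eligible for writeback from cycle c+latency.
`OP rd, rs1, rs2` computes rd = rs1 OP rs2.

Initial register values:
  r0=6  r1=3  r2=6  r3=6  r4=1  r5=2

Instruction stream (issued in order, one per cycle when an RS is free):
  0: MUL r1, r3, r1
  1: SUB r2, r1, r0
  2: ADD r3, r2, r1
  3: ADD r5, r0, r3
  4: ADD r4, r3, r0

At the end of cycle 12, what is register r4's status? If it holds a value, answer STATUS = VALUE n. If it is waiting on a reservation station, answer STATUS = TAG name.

  c1: issue MUL r1<-Mul1  regs: r0:6,r1:Mul1,r2:6,r3:6,r4:1,r5:2
  c2: issue SUB r2<-Add1  regs: r0:6,r1:Mul1,r2:Add1,r3:6,r4:1,r5:2
  c3: issue ADD r3<-Add2  regs: r0:6,r1:Mul1,r2:Add1,r3:Add2,r4:1,r5:2
  c4: issue ADD r5<-Add3  regs: r0:6,r1:Mul1,r2:Add1,r3:Add2,r4:1,r5:Add3
  c5: stall  regs: r0:6,r1:Mul1,r2:Add1,r3:Add2,r4:1,r5:Add3
  c6: CDB Mul1=18; stall  regs: r0:6,r1:18,r2:Add1,r3:Add2,r4:1,r5:Add3
  c7: stall  regs: r0:6,r1:18,r2:Add1,r3:Add2,r4:1,r5:Add3
  c8: CDB Add1=12; issue ADD r4<-Add1  regs: r0:6,r1:18,r2:12,r3:Add2,r4:Add1,r5:Add3
  c9: -  regs: r0:6,r1:18,r2:12,r3:Add2,r4:Add1,r5:Add3
  c10: CDB Add2=30  regs: r0:6,r1:18,r2:12,r3:30,r4:Add1,r5:Add3
  c11: -  regs: r0:6,r1:18,r2:12,r3:30,r4:Add1,r5:Add3
  c12: CDB Add1=36  regs: r0:6,r1:18,r2:12,r3:30,r4:36,r5:Add3

STATUS = VALUE 36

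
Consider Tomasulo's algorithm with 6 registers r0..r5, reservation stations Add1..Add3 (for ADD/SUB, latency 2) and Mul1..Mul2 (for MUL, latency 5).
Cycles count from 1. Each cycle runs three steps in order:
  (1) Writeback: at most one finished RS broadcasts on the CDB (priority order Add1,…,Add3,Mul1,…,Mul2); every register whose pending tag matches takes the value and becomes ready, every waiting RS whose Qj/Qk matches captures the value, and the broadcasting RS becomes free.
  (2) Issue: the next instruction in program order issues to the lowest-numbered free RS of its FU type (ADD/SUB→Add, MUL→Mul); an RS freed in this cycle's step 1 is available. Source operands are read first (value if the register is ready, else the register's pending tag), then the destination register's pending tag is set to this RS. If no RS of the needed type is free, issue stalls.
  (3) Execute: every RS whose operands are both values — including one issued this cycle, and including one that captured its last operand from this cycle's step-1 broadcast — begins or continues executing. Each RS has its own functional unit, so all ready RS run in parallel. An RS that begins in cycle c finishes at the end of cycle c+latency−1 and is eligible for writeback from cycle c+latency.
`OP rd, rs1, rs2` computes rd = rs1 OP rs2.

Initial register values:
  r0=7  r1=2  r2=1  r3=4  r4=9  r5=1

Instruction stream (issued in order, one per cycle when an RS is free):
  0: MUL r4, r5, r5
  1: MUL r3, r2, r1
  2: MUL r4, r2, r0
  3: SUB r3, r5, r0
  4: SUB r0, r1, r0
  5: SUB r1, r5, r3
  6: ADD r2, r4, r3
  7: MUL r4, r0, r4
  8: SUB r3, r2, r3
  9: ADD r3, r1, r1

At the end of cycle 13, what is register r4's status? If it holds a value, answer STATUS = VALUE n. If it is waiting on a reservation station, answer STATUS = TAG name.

c1: issue MUL r4<-Mul1 | r0:7,r1:2,r2:1,r3:4,r4:Mul1,r5:1
c2: issue MUL r3<-Mul2 | r0:7,r1:2,r2:1,r3:Mul2,r4:Mul1,r5:1
c3: stall | r0:7,r1:2,r2:1,r3:Mul2,r4:Mul1,r5:1
c4: stall | r0:7,r1:2,r2:1,r3:Mul2,r4:Mul1,r5:1
c5: stall | r0:7,r1:2,r2:1,r3:Mul2,r4:Mul1,r5:1
c6: CDB Mul1=1; issue MUL r4<-Mul1 | r0:7,r1:2,r2:1,r3:Mul2,r4:Mul1,r5:1
c7: CDB Mul2=2; issue SUB r3<-Add1 | r0:7,r1:2,r2:1,r3:Add1,r4:Mul1,r5:1
c8: issue SUB r0<-Add2 | r0:Add2,r1:2,r2:1,r3:Add1,r4:Mul1,r5:1
c9: CDB Add1=-6; issue SUB r1<-Add1 | r0:Add2,r1:Add1,r2:1,r3:-6,r4:Mul1,r5:1
c10: CDB Add2=-5; issue ADD r2<-Add2 | r0:-5,r1:Add1,r2:Add2,r3:-6,r4:Mul1,r5:1
c11: CDB Add1=7; issue MUL r4<-Mul2 | r0:-5,r1:7,r2:Add2,r3:-6,r4:Mul2,r5:1
c12: CDB Mul1=7; issue SUB r3<-Add1 | r0:-5,r1:7,r2:Add2,r3:Add1,r4:Mul2,r5:1
c13: issue ADD r3<-Add3 | r0:-5,r1:7,r2:Add2,r3:Add3,r4:Mul2,r5:1

STATUS = TAG Mul2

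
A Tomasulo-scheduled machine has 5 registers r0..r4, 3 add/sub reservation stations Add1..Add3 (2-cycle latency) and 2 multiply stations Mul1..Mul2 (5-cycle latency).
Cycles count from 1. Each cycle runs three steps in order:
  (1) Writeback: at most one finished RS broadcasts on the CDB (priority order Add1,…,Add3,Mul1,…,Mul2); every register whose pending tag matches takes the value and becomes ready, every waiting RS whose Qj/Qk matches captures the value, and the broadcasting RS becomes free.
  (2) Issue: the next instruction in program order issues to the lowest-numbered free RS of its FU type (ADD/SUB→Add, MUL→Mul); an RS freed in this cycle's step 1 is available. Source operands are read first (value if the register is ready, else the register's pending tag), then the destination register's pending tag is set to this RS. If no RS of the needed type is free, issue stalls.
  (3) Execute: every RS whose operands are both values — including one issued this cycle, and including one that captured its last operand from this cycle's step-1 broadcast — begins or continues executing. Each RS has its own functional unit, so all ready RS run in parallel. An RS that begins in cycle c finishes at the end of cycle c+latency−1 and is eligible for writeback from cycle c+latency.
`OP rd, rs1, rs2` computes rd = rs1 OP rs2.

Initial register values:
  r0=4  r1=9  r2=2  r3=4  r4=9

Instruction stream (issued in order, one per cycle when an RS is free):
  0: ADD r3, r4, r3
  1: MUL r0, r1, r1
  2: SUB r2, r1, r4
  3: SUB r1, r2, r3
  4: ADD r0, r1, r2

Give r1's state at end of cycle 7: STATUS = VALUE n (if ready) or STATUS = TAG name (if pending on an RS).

STATUS = VALUE -13

  c1: issue ADD r3<-Add1  regs: r0:4,r1:9,r2:2,r3:Add1,r4:9
  c2: issue MUL r0<-Mul1  regs: r0:Mul1,r1:9,r2:2,r3:Add1,r4:9
  c3: CDB Add1=13; issue SUB r2<-Add1  regs: r0:Mul1,r1:9,r2:Add1,r3:13,r4:9
  c4: issue SUB r1<-Add2  regs: r0:Mul1,r1:Add2,r2:Add1,r3:13,r4:9
  c5: CDB Add1=0; issue ADD r0<-Add1  regs: r0:Add1,r1:Add2,r2:0,r3:13,r4:9
  c6: -  regs: r0:Add1,r1:Add2,r2:0,r3:13,r4:9
  c7: CDB Add2=-13  regs: r0:Add1,r1:-13,r2:0,r3:13,r4:9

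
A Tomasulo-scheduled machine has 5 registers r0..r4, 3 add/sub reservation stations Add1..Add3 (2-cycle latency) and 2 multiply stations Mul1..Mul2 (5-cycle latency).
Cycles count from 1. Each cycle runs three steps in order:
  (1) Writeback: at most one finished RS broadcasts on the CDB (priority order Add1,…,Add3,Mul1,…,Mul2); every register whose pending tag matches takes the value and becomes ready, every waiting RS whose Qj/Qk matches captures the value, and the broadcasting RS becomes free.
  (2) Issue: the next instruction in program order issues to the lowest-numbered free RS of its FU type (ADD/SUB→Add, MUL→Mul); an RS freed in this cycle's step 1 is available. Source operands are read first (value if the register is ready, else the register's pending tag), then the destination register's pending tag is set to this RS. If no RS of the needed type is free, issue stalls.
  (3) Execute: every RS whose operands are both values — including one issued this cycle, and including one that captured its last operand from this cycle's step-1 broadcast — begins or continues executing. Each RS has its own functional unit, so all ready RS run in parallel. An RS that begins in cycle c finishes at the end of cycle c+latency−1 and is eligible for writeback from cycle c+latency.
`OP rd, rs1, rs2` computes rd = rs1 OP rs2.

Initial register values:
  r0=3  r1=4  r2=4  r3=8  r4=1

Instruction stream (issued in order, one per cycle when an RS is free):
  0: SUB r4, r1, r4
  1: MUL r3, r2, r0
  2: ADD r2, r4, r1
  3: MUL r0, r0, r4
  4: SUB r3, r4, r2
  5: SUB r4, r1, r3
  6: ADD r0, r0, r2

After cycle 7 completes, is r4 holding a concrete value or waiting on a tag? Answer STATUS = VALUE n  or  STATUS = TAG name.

STATUS = TAG Add2

c1: issue SUB r4<-Add1 | r0:3,r1:4,r2:4,r3:8,r4:Add1
c2: issue MUL r3<-Mul1 | r0:3,r1:4,r2:4,r3:Mul1,r4:Add1
c3: CDB Add1=3; issue ADD r2<-Add1 | r0:3,r1:4,r2:Add1,r3:Mul1,r4:3
c4: issue MUL r0<-Mul2 | r0:Mul2,r1:4,r2:Add1,r3:Mul1,r4:3
c5: CDB Add1=7; issue SUB r3<-Add1 | r0:Mul2,r1:4,r2:7,r3:Add1,r4:3
c6: issue SUB r4<-Add2 | r0:Mul2,r1:4,r2:7,r3:Add1,r4:Add2
c7: CDB Add1=-4; issue ADD r0<-Add1 | r0:Add1,r1:4,r2:7,r3:-4,r4:Add2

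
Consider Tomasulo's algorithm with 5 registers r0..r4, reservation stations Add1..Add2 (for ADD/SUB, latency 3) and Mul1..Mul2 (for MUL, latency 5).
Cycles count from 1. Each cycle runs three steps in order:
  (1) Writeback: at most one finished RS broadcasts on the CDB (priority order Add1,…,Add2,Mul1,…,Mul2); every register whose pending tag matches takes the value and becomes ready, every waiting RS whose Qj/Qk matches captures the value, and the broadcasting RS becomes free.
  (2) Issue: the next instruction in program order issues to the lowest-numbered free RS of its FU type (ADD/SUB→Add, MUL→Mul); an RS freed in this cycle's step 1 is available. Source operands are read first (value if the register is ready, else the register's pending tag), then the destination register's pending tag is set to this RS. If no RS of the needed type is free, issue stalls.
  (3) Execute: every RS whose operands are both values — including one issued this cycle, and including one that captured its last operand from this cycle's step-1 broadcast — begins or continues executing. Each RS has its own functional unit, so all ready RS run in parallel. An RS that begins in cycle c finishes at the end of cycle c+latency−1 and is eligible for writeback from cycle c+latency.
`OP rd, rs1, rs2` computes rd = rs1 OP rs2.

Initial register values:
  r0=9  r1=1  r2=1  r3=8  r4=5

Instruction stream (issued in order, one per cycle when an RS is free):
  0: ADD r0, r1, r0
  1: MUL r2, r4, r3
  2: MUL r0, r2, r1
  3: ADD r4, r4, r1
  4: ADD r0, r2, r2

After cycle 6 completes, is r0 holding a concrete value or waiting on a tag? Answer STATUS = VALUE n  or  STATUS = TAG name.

cycle 1: issue ADD r0<-Add1 // r0:Add1,r1:1,r2:1,r3:8,r4:5
cycle 2: issue MUL r2<-Mul1 // r0:Add1,r1:1,r2:Mul1,r3:8,r4:5
cycle 3: issue MUL r0<-Mul2 // r0:Mul2,r1:1,r2:Mul1,r3:8,r4:5
cycle 4: CDB Add1=10; issue ADD r4<-Add1 // r0:Mul2,r1:1,r2:Mul1,r3:8,r4:Add1
cycle 5: issue ADD r0<-Add2 // r0:Add2,r1:1,r2:Mul1,r3:8,r4:Add1
cycle 6: - // r0:Add2,r1:1,r2:Mul1,r3:8,r4:Add1

STATUS = TAG Add2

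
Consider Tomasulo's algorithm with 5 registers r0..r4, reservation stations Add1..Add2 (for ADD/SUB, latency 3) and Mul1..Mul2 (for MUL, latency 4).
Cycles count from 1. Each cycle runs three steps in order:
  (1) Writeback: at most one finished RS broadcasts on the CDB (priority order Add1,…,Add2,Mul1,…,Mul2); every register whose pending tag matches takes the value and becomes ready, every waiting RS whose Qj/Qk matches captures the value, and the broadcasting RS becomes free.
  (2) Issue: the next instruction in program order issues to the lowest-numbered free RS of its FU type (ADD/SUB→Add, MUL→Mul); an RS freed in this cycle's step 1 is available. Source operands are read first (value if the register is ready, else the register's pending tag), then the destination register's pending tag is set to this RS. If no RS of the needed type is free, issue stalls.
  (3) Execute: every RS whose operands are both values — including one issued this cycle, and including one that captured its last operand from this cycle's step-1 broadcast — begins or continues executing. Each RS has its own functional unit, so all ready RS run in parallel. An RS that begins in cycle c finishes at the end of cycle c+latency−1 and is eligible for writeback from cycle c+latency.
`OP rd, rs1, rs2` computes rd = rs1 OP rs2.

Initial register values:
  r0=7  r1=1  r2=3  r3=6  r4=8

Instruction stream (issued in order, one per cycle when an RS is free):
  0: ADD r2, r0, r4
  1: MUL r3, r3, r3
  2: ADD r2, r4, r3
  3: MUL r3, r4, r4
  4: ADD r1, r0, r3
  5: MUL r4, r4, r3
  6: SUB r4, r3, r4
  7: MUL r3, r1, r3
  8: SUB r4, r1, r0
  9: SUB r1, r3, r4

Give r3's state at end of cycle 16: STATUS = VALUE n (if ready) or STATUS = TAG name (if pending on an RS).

cycle 1: issue ADD r2<-Add1 // r0:7,r1:1,r2:Add1,r3:6,r4:8
cycle 2: issue MUL r3<-Mul1 // r0:7,r1:1,r2:Add1,r3:Mul1,r4:8
cycle 3: issue ADD r2<-Add2 // r0:7,r1:1,r2:Add2,r3:Mul1,r4:8
cycle 4: CDB Add1=15; issue MUL r3<-Mul2 // r0:7,r1:1,r2:Add2,r3:Mul2,r4:8
cycle 5: issue ADD r1<-Add1 // r0:7,r1:Add1,r2:Add2,r3:Mul2,r4:8
cycle 6: CDB Mul1=36; issue MUL r4<-Mul1 // r0:7,r1:Add1,r2:Add2,r3:Mul2,r4:Mul1
cycle 7: stall // r0:7,r1:Add1,r2:Add2,r3:Mul2,r4:Mul1
cycle 8: CDB Mul2=64; stall // r0:7,r1:Add1,r2:Add2,r3:64,r4:Mul1
cycle 9: CDB Add2=44; issue SUB r4<-Add2 // r0:7,r1:Add1,r2:44,r3:64,r4:Add2
cycle 10: issue MUL r3<-Mul2 // r0:7,r1:Add1,r2:44,r3:Mul2,r4:Add2
cycle 11: CDB Add1=71; issue SUB r4<-Add1 // r0:7,r1:71,r2:44,r3:Mul2,r4:Add1
cycle 12: CDB Mul1=512; stall // r0:7,r1:71,r2:44,r3:Mul2,r4:Add1
cycle 13: stall // r0:7,r1:71,r2:44,r3:Mul2,r4:Add1
cycle 14: CDB Add1=64; issue SUB r1<-Add1 // r0:7,r1:Add1,r2:44,r3:Mul2,r4:64
cycle 15: CDB Add2=-448 // r0:7,r1:Add1,r2:44,r3:Mul2,r4:64
cycle 16: CDB Mul2=4544 // r0:7,r1:Add1,r2:44,r3:4544,r4:64

STATUS = VALUE 4544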